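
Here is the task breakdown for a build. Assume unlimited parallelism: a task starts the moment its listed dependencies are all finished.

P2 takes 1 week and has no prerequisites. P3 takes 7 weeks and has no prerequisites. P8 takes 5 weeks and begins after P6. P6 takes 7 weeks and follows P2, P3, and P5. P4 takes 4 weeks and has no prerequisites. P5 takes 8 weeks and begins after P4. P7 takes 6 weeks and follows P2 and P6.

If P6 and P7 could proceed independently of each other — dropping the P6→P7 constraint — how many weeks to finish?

24

Original critical path: P4→P5→P6→P7 = 4+8+7+6 = 25 ⇒ 25 weeks.
Without P6→P7, P7's earliest start moves from 19 to 1.
After: P4→P5→P6→P8 = 4+8+7+5 = 24 → 24 weeks.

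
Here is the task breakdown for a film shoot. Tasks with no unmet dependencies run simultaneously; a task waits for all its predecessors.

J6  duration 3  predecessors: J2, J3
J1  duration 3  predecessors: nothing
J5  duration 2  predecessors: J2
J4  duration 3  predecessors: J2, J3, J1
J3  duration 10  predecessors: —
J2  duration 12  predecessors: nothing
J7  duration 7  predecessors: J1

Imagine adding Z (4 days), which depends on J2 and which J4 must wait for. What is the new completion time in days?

Originally the project takes 15 days.
With Z inserted, J4 now waits for max(J2, J3, J1, Z).
New critical path: J2→Z→J4 = 12+4+3 = 19 ⇒ 19 days.

19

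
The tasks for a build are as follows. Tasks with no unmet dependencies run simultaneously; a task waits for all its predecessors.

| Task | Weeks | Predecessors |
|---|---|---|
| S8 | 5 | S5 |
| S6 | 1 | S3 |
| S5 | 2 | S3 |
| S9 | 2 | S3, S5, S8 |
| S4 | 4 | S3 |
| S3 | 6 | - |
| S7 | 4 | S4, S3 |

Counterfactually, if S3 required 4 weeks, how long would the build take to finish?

13

Baseline: S3→S5→S8→S9 = 6+2+5+2 = 15 → 15 weeks.
S3 lies on that path, so at 4 weeks the path becomes 13 weeks.
The critical path is still S3→S5→S8→S9; finish is now 13 weeks.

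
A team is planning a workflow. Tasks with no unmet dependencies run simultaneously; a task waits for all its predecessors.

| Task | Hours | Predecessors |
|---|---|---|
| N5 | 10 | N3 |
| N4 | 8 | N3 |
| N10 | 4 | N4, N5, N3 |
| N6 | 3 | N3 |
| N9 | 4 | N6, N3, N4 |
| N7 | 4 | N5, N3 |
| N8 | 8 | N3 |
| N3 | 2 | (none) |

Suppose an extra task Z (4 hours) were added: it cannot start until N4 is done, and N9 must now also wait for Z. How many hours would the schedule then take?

18

Originally the schedule takes 16 hours.
With Z inserted, N9 now waits for max(N6, N3, N4, Z).
New critical path: N3→N4→Z→N9 = 2+8+4+4 = 18 ⇒ 18 hours.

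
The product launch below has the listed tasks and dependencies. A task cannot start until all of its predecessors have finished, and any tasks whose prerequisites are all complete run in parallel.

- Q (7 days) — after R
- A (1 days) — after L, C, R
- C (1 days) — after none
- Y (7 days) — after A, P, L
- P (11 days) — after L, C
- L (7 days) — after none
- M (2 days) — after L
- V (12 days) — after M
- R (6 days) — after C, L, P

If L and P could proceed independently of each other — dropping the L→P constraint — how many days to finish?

Original critical path: L→P→R→A→Y = 7+11+6+1+7 = 32 ⇒ 32 days.
Without L→P, P's earliest start moves from 7 to 1.
After: C→P→R→A→Y = 1+11+6+1+7 = 26 → 26 days.

26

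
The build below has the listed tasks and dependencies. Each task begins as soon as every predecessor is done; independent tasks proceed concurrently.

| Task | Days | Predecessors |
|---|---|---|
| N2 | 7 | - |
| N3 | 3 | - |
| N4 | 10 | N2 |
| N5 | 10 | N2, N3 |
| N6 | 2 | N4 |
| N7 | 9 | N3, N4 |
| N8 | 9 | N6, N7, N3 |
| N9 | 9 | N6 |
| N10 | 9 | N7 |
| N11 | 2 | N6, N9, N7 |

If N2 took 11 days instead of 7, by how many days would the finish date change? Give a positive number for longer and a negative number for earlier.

Actual critical path: N2→N4→N7→N8 = 7+10+9+9 = 35 ⇒ 35 days.
Since N2 is critical, the +4 change carries straight to that chain (now 39 days).
That remains the longest chain; total 39 days.
Change in finish: 39 − 35 = +4 days.

4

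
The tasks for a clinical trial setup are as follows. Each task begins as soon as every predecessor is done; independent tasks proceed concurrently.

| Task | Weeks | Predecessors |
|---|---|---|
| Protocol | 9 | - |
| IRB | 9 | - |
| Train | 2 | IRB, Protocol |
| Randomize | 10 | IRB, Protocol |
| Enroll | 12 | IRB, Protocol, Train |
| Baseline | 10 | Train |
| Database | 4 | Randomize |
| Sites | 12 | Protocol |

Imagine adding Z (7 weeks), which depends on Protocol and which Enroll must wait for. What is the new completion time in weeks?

28

Originally the schedule takes 23 weeks.
With Z inserted, Enroll now waits for max(IRB, Protocol, Train, Z).
New critical path: Protocol→Z→Enroll = 9+7+12 = 28 ⇒ 28 weeks.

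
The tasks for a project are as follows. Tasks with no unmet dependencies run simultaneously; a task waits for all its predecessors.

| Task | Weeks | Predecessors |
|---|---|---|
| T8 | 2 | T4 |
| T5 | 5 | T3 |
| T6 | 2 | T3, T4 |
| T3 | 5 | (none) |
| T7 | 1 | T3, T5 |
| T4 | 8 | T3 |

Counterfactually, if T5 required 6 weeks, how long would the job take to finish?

As given, the longest chain is T3→T4→T6 = 5+8+2 = 15, so the finish is 15 weeks.
The longest path through T5 is only 11 weeks, so T5 has float 4.
That remains the longest chain; total 15 weeks.

15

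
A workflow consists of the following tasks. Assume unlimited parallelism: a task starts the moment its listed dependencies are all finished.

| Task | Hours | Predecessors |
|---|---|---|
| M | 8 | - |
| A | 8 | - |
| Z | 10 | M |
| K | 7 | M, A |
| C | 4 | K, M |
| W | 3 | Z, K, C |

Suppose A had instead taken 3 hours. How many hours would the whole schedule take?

22

Baseline: A→K→C→W = 8+7+4+3 = 22 → 22 hours.
A is on the critical path; changing it to 3 makes that path 17 hours.
New critical path: M→K→C→W = 8+7+4+3 = 22 ⇒ 22 hours.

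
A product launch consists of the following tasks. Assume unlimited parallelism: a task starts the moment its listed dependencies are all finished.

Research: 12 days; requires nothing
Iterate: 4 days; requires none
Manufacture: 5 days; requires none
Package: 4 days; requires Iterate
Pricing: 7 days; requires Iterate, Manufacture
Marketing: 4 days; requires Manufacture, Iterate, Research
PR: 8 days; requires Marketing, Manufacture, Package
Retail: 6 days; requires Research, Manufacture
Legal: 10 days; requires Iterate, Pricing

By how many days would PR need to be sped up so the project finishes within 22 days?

Current finish: 24 days; target: 22.
PR is on every critical path, so each day cut from PR cuts the finish by one (this holds down to a finish of 22).
Need 24 − 22 = 2 days off PR → PR becomes 6 days, finish becomes 22.

2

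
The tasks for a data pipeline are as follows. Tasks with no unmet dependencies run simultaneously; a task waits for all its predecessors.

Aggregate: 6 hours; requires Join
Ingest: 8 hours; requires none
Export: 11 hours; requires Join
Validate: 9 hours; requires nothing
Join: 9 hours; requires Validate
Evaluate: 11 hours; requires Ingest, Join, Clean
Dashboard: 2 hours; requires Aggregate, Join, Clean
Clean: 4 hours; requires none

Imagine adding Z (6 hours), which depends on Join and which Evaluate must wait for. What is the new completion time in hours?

Originally the data pipeline takes 29 hours.
With Z inserted, Evaluate now waits for max(Ingest, Join, Clean, Z).
New critical path: Validate→Join→Z→Evaluate = 9+9+6+11 = 35 ⇒ 35 hours.

35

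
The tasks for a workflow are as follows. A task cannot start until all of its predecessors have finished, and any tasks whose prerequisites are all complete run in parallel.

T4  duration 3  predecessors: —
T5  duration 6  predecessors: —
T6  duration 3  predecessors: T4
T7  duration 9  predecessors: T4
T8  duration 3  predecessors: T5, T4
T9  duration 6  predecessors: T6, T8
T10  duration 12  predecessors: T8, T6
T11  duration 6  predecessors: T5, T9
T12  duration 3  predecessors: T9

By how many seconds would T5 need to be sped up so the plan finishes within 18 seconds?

Current finish: 21 seconds; target: 18.
T5 is on every critical path, so each second cut from T5 cuts the finish by one (this holds down to a finish of 18).
Need 21 − 18 = 3 seconds off T5 → T5 becomes 3 seconds, finish becomes 18.

3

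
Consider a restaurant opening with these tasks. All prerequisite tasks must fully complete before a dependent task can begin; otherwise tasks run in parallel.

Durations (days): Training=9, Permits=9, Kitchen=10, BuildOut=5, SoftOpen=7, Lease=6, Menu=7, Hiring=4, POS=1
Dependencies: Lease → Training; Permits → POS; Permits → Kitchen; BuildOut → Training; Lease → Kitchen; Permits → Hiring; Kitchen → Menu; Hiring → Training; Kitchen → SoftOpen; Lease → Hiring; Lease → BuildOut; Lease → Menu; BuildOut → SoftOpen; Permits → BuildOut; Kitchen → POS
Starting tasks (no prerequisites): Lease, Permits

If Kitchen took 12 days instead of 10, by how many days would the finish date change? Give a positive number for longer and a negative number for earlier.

2

The binding path is Permits→Kitchen→Menu = 9+10+7 = 26; finish at 26 days.
Kitchen is on the critical path; changing it to 12 makes that path 28 days.
No other chain overtakes it, so the finish is 28 days.
Change in finish: 28 − 26 = +2 days.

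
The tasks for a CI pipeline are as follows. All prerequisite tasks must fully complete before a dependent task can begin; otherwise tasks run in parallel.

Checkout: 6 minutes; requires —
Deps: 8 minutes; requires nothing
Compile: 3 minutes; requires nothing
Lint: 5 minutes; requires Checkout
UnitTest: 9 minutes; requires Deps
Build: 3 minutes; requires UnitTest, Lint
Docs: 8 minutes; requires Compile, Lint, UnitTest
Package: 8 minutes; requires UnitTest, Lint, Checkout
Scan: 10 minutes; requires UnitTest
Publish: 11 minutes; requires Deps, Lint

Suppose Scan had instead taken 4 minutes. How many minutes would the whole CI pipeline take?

Critical path before the change: Deps→UnitTest→Scan = 8+9+10 = 27 giving 27 minutes.
Scan is on the critical path; changing it to 4 makes that path 21 minutes.
The binding chain switches to Deps→UnitTest→Docs = 8+9+8 = 25; finish 25 minutes.

25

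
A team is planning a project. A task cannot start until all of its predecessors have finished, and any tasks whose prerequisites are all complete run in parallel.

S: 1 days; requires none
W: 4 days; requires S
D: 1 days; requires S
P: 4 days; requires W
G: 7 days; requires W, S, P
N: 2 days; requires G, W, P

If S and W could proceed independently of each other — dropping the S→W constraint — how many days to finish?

17

With the dependency in place, S→W→P→G→N = 1+4+4+7+2 = 18 sets the finish at 18 days.
Without S→W, W's earliest start moves from 1 to 0.
New critical path: W→P→G→N = 4+4+7+2 = 17 ⇒ 17 days.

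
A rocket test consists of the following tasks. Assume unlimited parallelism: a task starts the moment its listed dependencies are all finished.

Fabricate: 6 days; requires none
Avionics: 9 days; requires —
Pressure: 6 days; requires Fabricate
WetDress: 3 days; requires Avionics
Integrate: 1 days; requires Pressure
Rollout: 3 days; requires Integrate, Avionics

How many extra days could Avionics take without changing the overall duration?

The longest chain is Fabricate→Pressure→Integrate→Rollout = 6+6+1+3 = 16; overall finish 16 days.
The longest chain containing Avionics totals 12 days.
So Avionics can slip 13 − 9 = 4 days.

4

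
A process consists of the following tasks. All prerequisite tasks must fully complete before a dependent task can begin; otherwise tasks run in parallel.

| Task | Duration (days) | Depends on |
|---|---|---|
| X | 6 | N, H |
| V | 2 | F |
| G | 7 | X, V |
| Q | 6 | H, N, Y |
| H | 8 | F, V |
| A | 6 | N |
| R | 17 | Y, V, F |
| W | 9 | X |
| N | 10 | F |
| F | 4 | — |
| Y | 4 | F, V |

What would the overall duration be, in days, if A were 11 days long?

29

Actual critical path: F→V→H→X→W = 4+2+8+6+9 = 29 ⇒ 29 days.
The longest path through A is only 20 days, so A has float 9.
No other chain overtakes it, so the finish is 29 days.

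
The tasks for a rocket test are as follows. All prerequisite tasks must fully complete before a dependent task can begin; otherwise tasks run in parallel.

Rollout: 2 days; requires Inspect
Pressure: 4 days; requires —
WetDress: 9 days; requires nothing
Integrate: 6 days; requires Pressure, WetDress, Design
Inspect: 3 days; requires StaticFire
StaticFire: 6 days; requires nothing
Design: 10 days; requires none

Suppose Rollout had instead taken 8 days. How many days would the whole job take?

The binding path is Design→Integrate = 10+6 = 16; finish at 16 days.
Rollout has 5 days of float (longest path through it is 11).
New critical path: StaticFire→Inspect→Rollout = 6+3+8 = 17 ⇒ 17 days.

17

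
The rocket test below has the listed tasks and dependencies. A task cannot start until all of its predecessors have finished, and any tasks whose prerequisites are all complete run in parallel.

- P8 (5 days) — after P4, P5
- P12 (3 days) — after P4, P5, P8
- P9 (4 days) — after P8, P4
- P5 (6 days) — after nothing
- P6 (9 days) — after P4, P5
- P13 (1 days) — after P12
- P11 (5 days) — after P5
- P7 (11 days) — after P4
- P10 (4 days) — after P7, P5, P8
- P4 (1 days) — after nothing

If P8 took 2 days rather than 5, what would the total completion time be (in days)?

16

Actual critical path: P4→P7→P10 = 1+11+4 = 16 ⇒ 16 days.
The longest path through P8 is only 15 days, so P8 has float 1.
That remains the longest chain; total 16 days.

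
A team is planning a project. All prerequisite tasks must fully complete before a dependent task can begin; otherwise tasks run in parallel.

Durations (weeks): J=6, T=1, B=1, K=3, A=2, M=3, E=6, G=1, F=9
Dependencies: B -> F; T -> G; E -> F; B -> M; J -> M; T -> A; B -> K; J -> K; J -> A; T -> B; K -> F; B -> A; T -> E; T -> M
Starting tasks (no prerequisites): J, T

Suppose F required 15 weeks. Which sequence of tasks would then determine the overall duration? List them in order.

Baseline: J→K→F = 6+3+9 = 18 → 18 weeks.
Since F is critical, the +6 change carries straight to that chain (now 24 weeks).
No other chain overtakes it, so the finish is 24 weeks.

J, K, F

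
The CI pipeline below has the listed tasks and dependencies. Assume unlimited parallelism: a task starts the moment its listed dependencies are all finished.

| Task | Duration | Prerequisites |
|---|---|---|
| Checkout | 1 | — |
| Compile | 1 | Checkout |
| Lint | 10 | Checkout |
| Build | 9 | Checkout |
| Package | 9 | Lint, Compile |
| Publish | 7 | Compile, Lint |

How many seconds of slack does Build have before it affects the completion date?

Critical path: Checkout→Lint→Package = 1+10+9 = 20, so the finish is 20 seconds.
The longest chain containing Build totals 10 seconds.
Float = 20 − 10 = 10.

10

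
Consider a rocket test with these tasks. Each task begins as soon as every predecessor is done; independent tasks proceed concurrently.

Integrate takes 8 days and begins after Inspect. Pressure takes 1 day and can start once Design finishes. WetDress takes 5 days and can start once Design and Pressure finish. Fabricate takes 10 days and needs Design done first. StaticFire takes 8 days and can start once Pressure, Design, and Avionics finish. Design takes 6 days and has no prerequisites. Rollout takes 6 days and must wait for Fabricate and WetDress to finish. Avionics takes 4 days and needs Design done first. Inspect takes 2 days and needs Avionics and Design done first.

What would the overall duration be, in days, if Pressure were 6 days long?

Actual critical path: Design→Fabricate→Rollout = 6+10+6 = 22 ⇒ 22 days.
Pressure is off the critical path — its longest chain is 18 days, giving 4 of slack.
The binding chain switches to Design→Pressure→WetDress→Rollout = 6+6+5+6 = 23; finish 23 days.

23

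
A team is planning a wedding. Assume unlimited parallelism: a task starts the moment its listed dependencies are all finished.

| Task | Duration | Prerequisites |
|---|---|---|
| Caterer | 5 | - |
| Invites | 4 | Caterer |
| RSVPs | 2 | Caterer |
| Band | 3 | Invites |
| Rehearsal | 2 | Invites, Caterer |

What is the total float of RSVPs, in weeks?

5

The longest chain is Caterer→Invites→Band = 5+4+3 = 12; overall finish 12 weeks.
RSVPs finishes as early as 7 and must finish by 12.
Float = 12 − 7 = 5.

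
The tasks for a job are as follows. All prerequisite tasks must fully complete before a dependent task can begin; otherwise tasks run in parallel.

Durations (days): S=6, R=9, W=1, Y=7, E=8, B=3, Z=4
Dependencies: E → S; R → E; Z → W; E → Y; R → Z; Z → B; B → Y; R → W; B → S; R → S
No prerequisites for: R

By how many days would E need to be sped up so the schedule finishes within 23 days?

1

Current finish: 24 days; target: 23.
E is on every critical path, so each day cut from E cuts the finish by one (this holds down to a finish of 23).
Need 24 − 23 = 1 day off E → E becomes 7 days, finish becomes 23.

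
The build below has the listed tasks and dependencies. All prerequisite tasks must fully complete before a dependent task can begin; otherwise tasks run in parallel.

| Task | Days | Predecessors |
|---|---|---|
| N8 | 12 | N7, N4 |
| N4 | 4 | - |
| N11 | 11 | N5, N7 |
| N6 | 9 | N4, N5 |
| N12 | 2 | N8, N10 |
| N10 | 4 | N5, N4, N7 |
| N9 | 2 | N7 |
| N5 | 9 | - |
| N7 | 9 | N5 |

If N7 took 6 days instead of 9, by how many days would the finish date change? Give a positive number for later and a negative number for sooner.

-3

Baseline: N5→N7→N8→N12 = 9+9+12+2 = 32 → 32 days.
N7 is on the critical path; changing it to 6 makes that path 29 days.
That remains the longest chain; total 29 days.
Change in finish: 29 − 32 = -3 days.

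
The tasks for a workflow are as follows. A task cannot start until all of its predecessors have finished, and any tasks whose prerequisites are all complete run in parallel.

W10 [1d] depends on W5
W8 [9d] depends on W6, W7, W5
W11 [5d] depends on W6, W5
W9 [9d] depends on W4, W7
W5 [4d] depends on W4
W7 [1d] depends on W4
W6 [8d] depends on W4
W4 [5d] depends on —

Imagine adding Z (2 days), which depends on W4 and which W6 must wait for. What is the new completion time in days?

24

Originally the plan takes 22 days.
With Z inserted, W6 now waits for max(W4, Z).
New critical path: W4→Z→W6→W8 = 5+2+8+9 = 24 ⇒ 24 days.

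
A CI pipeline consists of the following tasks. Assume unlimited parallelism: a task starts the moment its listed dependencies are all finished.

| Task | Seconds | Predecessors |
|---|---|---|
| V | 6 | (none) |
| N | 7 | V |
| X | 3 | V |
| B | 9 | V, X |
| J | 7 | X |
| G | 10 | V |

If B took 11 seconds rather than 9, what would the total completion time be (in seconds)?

20

Baseline: V→X→B = 6+3+9 = 18 → 18 seconds.
B lies on that path, so at 11 seconds the path becomes 20 seconds.
That remains the longest chain; total 20 seconds.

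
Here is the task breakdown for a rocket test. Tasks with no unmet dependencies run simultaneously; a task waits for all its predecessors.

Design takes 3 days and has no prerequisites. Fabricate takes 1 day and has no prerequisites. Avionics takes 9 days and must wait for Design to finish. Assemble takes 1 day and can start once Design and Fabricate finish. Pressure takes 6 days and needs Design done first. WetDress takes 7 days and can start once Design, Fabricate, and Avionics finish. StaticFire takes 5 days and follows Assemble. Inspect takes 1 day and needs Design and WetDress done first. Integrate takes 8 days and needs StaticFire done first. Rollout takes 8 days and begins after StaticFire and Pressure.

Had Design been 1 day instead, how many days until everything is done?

The binding path is Design→Avionics→WetDress→Inspect = 3+9+7+1 = 20; finish at 20 days.
Since Design is critical, the -2 change carries straight to that chain (now 18 days).
The critical path is still Design→Avionics→WetDress→Inspect; finish is now 18 days.

18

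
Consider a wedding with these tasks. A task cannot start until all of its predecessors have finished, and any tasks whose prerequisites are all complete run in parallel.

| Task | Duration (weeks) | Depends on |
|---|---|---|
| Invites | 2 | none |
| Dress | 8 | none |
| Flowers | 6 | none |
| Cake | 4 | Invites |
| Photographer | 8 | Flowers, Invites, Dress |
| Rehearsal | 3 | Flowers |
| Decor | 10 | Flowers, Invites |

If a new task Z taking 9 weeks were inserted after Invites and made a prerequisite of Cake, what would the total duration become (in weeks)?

Originally the job takes 16 weeks.
With Z inserted, Cake now waits for max(Invites, Z).
New critical path: Dress→Photographer = 8+8 = 16 ⇒ 16 weeks.

16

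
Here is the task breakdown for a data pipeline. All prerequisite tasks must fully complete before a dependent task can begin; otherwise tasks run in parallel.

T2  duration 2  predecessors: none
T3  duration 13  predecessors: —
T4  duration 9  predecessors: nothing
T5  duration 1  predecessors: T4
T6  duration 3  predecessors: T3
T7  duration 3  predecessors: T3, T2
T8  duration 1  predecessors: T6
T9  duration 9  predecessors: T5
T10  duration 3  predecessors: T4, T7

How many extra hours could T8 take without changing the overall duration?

Critical path: T3→T7→T10 = 13+3+3 = 19, so the finish is 19 hours.
Longest path through T8: 17 hours (earliest finish 17, latest finish 19).
Float = 19 − 17 = 2.

2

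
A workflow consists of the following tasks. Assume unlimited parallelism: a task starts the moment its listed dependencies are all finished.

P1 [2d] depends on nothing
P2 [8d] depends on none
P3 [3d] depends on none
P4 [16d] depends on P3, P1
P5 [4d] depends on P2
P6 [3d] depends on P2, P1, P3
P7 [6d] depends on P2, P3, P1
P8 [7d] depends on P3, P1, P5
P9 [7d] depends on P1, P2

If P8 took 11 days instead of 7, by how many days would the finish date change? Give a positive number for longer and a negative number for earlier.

Baseline: P2→P5→P8 = 8+4+7 = 19 → 19 days.
P8 is on the critical path; changing it to 11 makes that path 23 days.
The critical path is still P2→P5→P8; finish is now 23 days.
Change in finish: 23 − 19 = +4 days.

4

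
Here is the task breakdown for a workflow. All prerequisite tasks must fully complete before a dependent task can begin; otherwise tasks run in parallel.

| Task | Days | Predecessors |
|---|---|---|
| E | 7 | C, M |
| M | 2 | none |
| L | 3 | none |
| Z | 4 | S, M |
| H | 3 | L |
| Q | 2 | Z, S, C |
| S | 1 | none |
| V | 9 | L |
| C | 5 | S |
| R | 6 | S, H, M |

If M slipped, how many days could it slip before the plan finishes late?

4

The longest chain is S→C→E = 1+5+7 = 13; overall finish 13 days.
Longest path through M: 9 days (earliest finish 2, latest finish 6).
So M can slip 6 − 2 = 4 days.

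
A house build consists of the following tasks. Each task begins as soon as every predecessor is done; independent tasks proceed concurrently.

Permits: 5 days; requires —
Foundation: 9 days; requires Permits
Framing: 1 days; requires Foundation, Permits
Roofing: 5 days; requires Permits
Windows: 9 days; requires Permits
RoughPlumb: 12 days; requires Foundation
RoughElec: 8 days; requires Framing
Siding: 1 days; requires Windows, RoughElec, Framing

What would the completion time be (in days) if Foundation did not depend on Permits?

With the dependency in place, Permits→Foundation→RoughPlumb = 5+9+12 = 26 sets the finish at 26 days.
Without Permits→Foundation, Foundation's earliest start moves from 5 to 0.
New critical path: Foundation→RoughPlumb = 9+12 = 21 ⇒ 21 days.

21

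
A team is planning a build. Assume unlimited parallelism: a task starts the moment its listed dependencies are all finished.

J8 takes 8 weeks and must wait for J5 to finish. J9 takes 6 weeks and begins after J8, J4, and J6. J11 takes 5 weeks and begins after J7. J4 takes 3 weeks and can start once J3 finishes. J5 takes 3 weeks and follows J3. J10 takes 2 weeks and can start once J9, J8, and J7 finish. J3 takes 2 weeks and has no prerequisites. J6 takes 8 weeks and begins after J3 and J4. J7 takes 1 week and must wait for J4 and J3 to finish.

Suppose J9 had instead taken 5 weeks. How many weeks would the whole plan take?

Critical path before the change: J3→J4→J6→J9→J10 = 2+3+8+6+2 = 21 giving 21 weeks.
Since J9 is critical, the -1 change carries straight to that chain (now 20 weeks).
The critical path is still J3→J4→J6→J9→J10; finish is now 20 weeks.

20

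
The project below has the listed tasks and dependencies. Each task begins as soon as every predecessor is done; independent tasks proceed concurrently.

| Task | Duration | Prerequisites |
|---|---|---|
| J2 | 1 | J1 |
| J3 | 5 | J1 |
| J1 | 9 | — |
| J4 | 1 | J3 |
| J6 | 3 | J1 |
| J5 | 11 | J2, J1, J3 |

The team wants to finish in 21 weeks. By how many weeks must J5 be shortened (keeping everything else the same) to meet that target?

4

Current finish: 25 weeks; target: 21.
J5 is on every critical path, so each week cut from J5 cuts the finish by one (this holds down to a finish of 15).
Need 25 − 21 = 4 weeks off J5 → J5 becomes 7 weeks, finish becomes 21.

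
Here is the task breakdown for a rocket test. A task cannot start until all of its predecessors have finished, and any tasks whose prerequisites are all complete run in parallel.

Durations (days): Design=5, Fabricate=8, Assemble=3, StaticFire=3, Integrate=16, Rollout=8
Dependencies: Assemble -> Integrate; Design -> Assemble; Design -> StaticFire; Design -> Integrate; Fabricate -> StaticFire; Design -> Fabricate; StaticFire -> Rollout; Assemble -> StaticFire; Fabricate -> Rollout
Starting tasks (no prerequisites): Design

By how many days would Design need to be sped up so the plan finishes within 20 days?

4

Current finish: 24 days; target: 20.
Design is on every critical path, so each day cut from Design cuts the finish by one (this holds down to a finish of 20).
Need 24 − 20 = 4 days off Design → Design becomes 1 day, finish becomes 20.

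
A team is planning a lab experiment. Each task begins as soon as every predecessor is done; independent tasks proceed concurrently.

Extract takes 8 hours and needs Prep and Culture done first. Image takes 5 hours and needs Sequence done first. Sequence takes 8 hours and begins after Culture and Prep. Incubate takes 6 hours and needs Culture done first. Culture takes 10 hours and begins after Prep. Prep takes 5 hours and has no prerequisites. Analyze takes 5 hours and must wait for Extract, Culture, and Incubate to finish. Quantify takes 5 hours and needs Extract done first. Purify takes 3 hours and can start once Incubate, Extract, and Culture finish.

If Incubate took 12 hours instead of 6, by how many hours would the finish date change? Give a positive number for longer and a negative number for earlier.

Baseline: Prep→Culture→Extract→Analyze = 5+10+8+5 = 28 → 28 hours.
Incubate has 2 hours of float (longest path through it is 26).
The binding chain switches to Prep→Culture→Incubate→Analyze = 5+10+12+5 = 32; finish 32 hours.
Change in finish: 32 − 28 = +4 hours.

4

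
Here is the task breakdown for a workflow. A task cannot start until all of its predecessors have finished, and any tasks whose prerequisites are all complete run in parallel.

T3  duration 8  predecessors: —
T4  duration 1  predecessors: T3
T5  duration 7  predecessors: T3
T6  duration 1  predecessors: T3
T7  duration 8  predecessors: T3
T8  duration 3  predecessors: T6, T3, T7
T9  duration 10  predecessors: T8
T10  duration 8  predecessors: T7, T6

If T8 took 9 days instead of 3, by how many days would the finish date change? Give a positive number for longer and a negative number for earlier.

6

The binding path is T3→T7→T8→T9 = 8+8+3+10 = 29; finish at 29 days.
T8 is on the critical path; changing it to 9 makes that path 35 days.
No other chain overtakes it, so the finish is 35 days.
Change in finish: 35 − 29 = +6 days.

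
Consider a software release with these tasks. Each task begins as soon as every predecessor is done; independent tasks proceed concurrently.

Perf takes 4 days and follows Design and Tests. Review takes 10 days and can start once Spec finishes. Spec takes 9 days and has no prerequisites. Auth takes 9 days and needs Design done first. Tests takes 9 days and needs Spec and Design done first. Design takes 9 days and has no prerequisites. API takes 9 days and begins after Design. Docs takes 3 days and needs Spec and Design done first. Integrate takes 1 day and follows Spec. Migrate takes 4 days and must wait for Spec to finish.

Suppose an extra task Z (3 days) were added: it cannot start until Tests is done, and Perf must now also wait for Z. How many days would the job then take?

25

Originally the job takes 22 days.
With Z inserted, Perf now waits for max(Design, Tests, Z).
New critical path: Spec→Tests→Z→Perf = 9+9+3+4 = 25 ⇒ 25 days.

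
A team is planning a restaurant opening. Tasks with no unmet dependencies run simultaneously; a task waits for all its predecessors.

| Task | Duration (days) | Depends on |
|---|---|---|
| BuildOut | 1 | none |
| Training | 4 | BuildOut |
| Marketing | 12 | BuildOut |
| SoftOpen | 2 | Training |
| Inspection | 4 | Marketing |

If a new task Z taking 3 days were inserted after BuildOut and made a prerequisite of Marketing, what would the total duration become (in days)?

20

Originally the project takes 17 days.
With Z inserted, Marketing now waits for max(BuildOut, Z).
New critical path: BuildOut→Z→Marketing→Inspection = 1+3+12+4 = 20 ⇒ 20 days.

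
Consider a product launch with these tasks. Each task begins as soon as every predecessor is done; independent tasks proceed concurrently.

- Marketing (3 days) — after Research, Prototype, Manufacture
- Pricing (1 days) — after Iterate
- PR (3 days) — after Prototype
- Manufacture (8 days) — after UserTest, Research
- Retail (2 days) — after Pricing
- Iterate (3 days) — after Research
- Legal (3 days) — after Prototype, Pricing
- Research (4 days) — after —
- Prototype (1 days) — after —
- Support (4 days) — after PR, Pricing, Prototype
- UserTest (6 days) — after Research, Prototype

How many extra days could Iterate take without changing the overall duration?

Research→UserTest→Manufacture→Marketing = 4+6+8+3 = 21 sets the makespan at 21 days.
Iterate finishes as early as 7 and must finish by 16.
Slack of Iterate = 13 − 4 = 9 days.

9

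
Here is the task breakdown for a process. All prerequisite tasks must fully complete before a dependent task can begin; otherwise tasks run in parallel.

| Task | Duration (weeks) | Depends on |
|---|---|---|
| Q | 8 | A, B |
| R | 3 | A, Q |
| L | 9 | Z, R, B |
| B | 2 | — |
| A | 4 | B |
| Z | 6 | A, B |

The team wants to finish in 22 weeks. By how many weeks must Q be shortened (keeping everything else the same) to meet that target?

Current finish: 26 weeks; target: 22.
Q is on every critical path, so each week cut from Q cuts the finish by one (this holds down to a finish of 21).
Need 26 − 22 = 4 weeks off Q → Q becomes 4 weeks, finish becomes 22.

4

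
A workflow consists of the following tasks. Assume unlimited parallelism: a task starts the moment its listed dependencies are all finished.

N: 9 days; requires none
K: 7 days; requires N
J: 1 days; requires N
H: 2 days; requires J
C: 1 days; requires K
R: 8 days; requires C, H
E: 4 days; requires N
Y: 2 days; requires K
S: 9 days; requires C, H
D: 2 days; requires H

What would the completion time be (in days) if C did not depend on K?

Original critical path: N→K→C→S = 9+7+1+9 = 26 ⇒ 26 days.
Without K→C, C's earliest start moves from 16 to 0.
New critical path: N→J→H→S = 9+1+2+9 = 21 ⇒ 21 days.

21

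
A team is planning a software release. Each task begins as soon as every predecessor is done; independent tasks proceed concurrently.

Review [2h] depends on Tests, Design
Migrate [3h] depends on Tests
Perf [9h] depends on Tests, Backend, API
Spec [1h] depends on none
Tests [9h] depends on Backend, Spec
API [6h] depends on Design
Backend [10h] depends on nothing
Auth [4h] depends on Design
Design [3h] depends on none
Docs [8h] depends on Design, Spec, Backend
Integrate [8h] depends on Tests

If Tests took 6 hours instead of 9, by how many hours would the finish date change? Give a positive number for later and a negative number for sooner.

-3

Baseline: Backend→Tests→Perf = 10+9+9 = 28 → 28 hours.
Tests lies on that path, so at 6 hours the path becomes 25 hours.
That remains the longest chain; total 25 hours.
Change in finish: 25 − 28 = -3 hours.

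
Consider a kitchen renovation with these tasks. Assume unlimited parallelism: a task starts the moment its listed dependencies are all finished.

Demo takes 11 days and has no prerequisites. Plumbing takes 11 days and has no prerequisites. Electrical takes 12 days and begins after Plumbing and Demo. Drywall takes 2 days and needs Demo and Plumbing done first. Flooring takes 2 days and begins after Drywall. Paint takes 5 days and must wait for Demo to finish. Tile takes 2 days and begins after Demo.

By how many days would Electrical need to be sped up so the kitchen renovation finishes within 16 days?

Current finish: 23 days; target: 16.
Electrical is on every critical path, so each day cut from Electrical cuts the finish by one (this holds down to a finish of 16).
Need 23 − 16 = 7 days off Electrical → Electrical becomes 5 days, finish becomes 16.

7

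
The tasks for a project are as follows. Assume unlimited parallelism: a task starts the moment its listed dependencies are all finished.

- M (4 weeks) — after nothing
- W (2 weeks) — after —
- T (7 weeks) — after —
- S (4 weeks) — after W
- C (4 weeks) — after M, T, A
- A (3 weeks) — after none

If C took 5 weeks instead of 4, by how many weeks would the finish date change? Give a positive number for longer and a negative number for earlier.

Baseline: T→C = 7+4 = 11 → 11 weeks.
C lies on that path, so at 5 weeks the path becomes 12 weeks.
The critical path is still T→C; finish is now 12 weeks.
Change in finish: 12 − 11 = +1 weeks.

1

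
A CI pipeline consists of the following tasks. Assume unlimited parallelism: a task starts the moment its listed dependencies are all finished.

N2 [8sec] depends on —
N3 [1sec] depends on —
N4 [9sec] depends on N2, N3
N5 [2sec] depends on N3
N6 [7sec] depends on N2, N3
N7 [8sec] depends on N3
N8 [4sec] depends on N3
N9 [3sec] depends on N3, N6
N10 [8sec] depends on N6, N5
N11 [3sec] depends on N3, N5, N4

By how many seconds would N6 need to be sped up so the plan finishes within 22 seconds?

Current finish: 23 seconds; target: 22.
N6 is on every critical path, so each second cut from N6 cuts the finish by one (this holds down to a finish of 20).
Need 23 − 22 = 1 second off N6 → N6 becomes 6 seconds, finish becomes 22.

1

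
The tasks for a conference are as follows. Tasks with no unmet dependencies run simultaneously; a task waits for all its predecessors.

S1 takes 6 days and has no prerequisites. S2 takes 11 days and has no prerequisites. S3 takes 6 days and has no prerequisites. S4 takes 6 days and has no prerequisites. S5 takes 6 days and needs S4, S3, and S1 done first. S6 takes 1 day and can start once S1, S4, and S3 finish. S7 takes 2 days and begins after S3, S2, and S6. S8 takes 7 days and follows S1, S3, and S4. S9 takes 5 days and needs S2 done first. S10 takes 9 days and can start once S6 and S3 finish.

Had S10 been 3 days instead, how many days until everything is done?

Baseline: S1→S6→S10 = 6+1+9 = 16 → 16 days.
S10 lies on that path, so at 3 days the path becomes 10 days.
New critical path: S2→S9 = 11+5 = 16 ⇒ 16 days.

16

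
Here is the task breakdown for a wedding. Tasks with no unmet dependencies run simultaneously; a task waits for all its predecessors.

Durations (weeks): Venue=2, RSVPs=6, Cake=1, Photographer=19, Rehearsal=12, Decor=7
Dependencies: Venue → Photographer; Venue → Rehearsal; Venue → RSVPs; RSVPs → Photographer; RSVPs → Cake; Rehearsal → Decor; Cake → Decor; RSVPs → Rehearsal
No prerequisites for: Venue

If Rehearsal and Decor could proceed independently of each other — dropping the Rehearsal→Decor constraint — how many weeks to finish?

With the dependency in place, Venue→RSVPs→Photographer = 2+6+19 = 27 sets the finish at 27 weeks.
Without Rehearsal→Decor, Decor's earliest start moves from 20 to 9.
The longest chain is now Venue→RSVPs→Photographer = 2+6+19 = 27, so the project takes 27 weeks.

27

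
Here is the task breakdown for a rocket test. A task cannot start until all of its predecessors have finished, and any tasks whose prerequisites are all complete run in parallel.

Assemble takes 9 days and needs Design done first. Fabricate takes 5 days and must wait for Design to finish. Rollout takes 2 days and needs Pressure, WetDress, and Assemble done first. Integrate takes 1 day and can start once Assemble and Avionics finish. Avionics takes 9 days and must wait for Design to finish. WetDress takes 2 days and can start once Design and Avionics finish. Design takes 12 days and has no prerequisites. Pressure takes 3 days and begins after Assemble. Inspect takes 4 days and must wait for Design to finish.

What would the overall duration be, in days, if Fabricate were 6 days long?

Critical path before the change: Design→Assemble→Pressure→Rollout = 12+9+3+2 = 26 giving 26 days.
The longest path through Fabricate is only 17 days, so Fabricate has float 9.
That remains the longest chain; total 26 days.

26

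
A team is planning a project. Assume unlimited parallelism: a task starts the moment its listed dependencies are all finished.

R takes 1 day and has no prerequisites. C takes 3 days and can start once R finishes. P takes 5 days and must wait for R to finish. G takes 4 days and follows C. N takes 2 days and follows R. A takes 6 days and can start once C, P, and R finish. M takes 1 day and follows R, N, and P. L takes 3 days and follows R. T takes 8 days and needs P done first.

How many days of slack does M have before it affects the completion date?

R→P→T = 1+5+8 = 14 sets the makespan at 14 days.
Longest path through M: 7 days (earliest finish 7, latest finish 14).
Float = 14 − 7 = 7.

7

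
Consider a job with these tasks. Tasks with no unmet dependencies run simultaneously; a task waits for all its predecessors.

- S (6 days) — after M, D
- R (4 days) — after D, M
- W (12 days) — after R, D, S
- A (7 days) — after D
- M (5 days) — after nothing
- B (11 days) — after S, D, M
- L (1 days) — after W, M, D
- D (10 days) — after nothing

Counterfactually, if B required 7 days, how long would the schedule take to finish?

29

Baseline: D→S→W→L = 10+6+12+1 = 29 → 29 days.
The longest path through B is only 27 days, so B has float 2.
That remains the longest chain; total 29 days.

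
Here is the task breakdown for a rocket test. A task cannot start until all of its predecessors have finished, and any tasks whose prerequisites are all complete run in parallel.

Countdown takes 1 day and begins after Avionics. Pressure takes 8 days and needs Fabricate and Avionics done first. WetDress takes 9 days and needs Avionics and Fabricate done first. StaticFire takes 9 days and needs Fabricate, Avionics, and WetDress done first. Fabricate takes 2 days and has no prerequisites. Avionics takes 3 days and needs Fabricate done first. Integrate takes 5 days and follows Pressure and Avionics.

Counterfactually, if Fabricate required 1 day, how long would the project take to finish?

22

As given, the longest chain is Fabricate→Avionics→WetDress→StaticFire = 2+3+9+9 = 23, so the finish is 23 days.
Fabricate lies on that path, so at 1 day the path becomes 22 days.
That remains the longest chain; total 22 days.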